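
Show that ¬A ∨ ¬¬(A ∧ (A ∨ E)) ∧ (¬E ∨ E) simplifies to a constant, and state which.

True

¬A ∨ ¬¬(A ∧ (A ∨ E)) ∧ (¬E ∨ E)
= ¬A ∨ ¬¬(A ∧ (A ∨ E))   — complement / identity
= ¬A ∨ ¬¬A   — absorption
= ¬A ∨ A   — double negation
= True   — complement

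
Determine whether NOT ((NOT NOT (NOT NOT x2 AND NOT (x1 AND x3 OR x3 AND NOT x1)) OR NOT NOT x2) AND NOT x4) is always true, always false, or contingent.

contingent

NOT ((NOT NOT (NOT NOT x2 AND NOT (x1 AND x3 OR x3 AND NOT x1)) OR NOT NOT x2) AND NOT x4)
= NOT ((NOT NOT (NOT NOT x2 AND NOT x3) OR NOT NOT x2) AND NOT x4)   [distribution]
= NOT ((NOT NOT x2 AND NOT x3 OR NOT NOT x2) AND NOT x4)   [double negation]
= NOT (NOT NOT x2 AND NOT x4)   [absorption]
= NOT x2 OR x4   [De Morgan]
This depends on x2, x4, so it is not a constant.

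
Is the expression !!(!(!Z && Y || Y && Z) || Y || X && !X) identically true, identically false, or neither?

identically true

!!(!(!Z && Y || Y && Z) || Y || X && !X)
= !!(!(!Z && Y || Y && Z) || Y)   (complement / identity)
= !!(!Y || Y)   (distribution)
= !Y || Y   (double negation)
= true   (complement)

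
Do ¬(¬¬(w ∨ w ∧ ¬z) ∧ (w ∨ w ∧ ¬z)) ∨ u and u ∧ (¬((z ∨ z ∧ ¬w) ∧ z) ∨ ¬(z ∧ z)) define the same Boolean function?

E1: ¬(¬¬(w ∨ w ∧ ¬z) ∧ (w ∨ w ∧ ¬z)) ∨ u
    = ¬((w ∨ w ∧ ¬z) ∧ (w ∨ w ∧ ¬z)) ∨ u
    = ¬(w ∨ w ∧ ¬z) ∨ u
    = ¬w ∨ u
E2: u ∧ (¬((z ∨ z ∧ ¬w) ∧ z) ∨ ¬(z ∧ z))
    = u ∧ (¬(z ∧ z) ∨ ¬(z ∧ z))
    = u ∧ ¬(z ∧ z)
    = u ∧ ¬z
These differ: at u=0, w=0, z=1, E1 = 1 but E2 = 0.

No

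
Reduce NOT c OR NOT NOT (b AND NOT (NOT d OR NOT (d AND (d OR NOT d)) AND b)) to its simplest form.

NOT c OR NOT NOT (b AND NOT (NOT d OR NOT (d AND (d OR NOT d)) AND b))
= NOT c OR NOT NOT (b AND NOT (NOT d OR NOT d AND b))
= NOT c OR NOT NOT (b AND NOT NOT d)
= NOT c OR NOT NOT (b AND d)
= NOT c OR b AND d

NOT c OR b AND d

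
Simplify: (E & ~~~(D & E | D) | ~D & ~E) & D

(E & ~~~(D & E | D) | ~D & ~E) & D
= (E & ~(D & E | D) | ~D & ~E) & D   (double negation)
= (E & ~D | ~D & ~E) & D   (absorption)
= ~D & D   (distribution)
= 0   (complement)

0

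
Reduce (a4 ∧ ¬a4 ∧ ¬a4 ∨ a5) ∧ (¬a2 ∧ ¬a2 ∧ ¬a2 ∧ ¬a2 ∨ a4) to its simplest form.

a5 ∧ (¬a2 ∨ a4)

(a4 ∧ ¬a4 ∧ ¬a4 ∨ a5) ∧ (¬a2 ∧ ¬a2 ∧ ¬a2 ∧ ¬a2 ∨ a4)
= (a4 ∧ ¬a4 ∨ a5) ∧ (¬a2 ∧ ¬a2 ∧ ¬a2 ∧ ¬a2 ∨ a4)   [idempotence]
= (a4 ∧ ¬a4 ∨ a5) ∧ (¬a2 ∧ ¬a2 ∨ a4)   [idempotence]
= a5 ∧ (¬a2 ∧ ¬a2 ∨ a4)   [complement / identity]
= a5 ∧ (¬a2 ∨ a4)   [idempotence]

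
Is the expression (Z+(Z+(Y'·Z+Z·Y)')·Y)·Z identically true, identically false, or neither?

neither

(Z+(Z+(Y'·Z+Z·Y)')·Y)·Z
= (Z+(Z+Z')·Y)·Z   [distribution]
= (Z+Y)·Z   [complement / identity]
= Z   [absorption]
This depends on Z, so it is not a constant.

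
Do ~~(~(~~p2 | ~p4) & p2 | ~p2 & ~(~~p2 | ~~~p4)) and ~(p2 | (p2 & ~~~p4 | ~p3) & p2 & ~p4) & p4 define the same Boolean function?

E1: ~~(~(~~p2 | ~p4) & p2 | ~p2 & ~(~~p2 | ~~~p4))
    = ~~(~(~~p2 | ~p4) & p2 | ~p2 & ~(~~p2 | ~p4))   [double negation]
    = ~~~(~~p2 | ~p4)   [distribution]
    = ~~(~p2 & p4)   [De Morgan]
    = ~p2 & p4   [double negation]
E2: ~(p2 | (p2 & ~~~p4 | ~p3) & p2 & ~p4) & p4
    = ~(p2 | (p2 & ~p4 | ~p3) & p2 & ~p4) & p4   [double negation]
    = ~(p2 | p2 & ~p4) & p4   [absorption]
    = ~p2 & p4   [absorption]
Both reduce to ~p2 & p4, so they are equivalent.

Yes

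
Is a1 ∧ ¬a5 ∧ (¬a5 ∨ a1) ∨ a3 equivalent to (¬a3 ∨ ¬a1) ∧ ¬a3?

E1: a1 ∧ ¬a5 ∧ (¬a5 ∨ a1) ∨ a3
    = a1 ∧ ¬a5 ∨ a3   [absorption]
E2: (¬a3 ∨ ¬a1) ∧ ¬a3
    = ¬a3   [absorption]
These differ: at a1=0, a3=1, a5=0, E1 = 1 but E2 = 0.

No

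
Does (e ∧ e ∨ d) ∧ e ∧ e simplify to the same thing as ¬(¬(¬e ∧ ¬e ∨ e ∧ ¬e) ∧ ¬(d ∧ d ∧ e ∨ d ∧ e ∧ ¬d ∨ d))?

E1: (e ∧ e ∨ d) ∧ e ∧ e
    = e ∧ e   (absorption)
    = e   (idempotence)
E2: ¬(¬(¬e ∧ ¬e ∨ e ∧ ¬e) ∧ ¬(d ∧ d ∧ e ∨ d ∧ e ∧ ¬d ∨ d))
    = ¬(¬(¬e ∧ ¬e ∨ e ∧ ¬e) ∧ ¬(d ∧ e ∨ d))   (distribution)
    = ¬(¬(¬e ∧ ¬e ∨ e ∧ ¬e) ∧ ¬d)   (absorption)
    = ¬(¬¬e ∧ ¬d)   (distribution)
    = ¬e ∨ d   (De Morgan)
These differ: at d=0, e=0, E1 = 0 but E2 = 1.

No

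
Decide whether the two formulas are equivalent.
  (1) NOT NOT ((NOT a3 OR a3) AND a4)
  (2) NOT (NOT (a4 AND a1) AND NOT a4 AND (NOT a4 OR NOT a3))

Yes

E1: NOT NOT ((NOT a3 OR a3) AND a4)
    = NOT NOT a4
    = a4
E2: NOT (NOT (a4 AND a1) AND NOT a4 AND (NOT a4 OR NOT a3))
    = NOT (NOT (a4 AND a1) AND NOT a4)
    = a4 AND a1 OR a4
    = a4
Both reduce to a4, so they are equivalent.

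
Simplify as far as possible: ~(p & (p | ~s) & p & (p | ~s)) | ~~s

~(p & (p | ~s) & p & (p | ~s)) | ~~s
= ~(p & (p | ~s)) | ~~s
= ~p | ~~s
= ~p | s

~p | s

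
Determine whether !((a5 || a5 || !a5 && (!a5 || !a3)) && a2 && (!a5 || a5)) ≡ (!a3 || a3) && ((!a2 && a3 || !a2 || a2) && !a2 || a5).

No

E1: !((a5 || a5 || !a5 && (!a5 || !a3)) && a2 && (!a5 || a5))
    = !((a5 || a5 || !a5) && a2 && (!a5 || a5))   (absorption)
    = !((a5 || !a5) && a2 && (!a5 || a5))   (idempotence)
    = !(a2 && (!a5 || a5))   (complement / identity)
    = !a2   (complement / identity)
E2: (!a3 || a3) && ((!a2 && a3 || !a2 || a2) && !a2 || a5)
    = (!a3 || a3) && ((!a2 || a2) && !a2 || a5)   (absorption)
    = (!a2 || a2) && !a2 || a5   (complement / identity)
    = !a2 || a5   (complement / identity)
These differ: at a2=1, a3=1, a5=1, E1 = 0 but E2 = 1.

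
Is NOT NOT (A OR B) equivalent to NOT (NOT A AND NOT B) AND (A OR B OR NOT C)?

E1: NOT NOT (A OR B)
    = A OR B   (double negation)
E2: NOT (NOT A AND NOT B) AND (A OR B OR NOT C)
    = (A OR B) AND (A OR B OR NOT C)   (De Morgan)
    = A OR B   (absorption)
Both reduce to A OR B, so they are equivalent.

Yes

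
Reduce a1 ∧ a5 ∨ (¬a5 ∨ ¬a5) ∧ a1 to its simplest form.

a1

a1 ∧ a5 ∨ (¬a5 ∨ ¬a5) ∧ a1
= a1 ∧ a5 ∨ ¬a5 ∧ a1
= a1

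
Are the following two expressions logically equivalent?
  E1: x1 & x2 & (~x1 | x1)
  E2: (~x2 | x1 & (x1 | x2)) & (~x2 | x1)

No

E1: x1 & x2 & (~x1 | x1)
    = x1 & x2   [complement / identity]
E2: (~x2 | x1 & (x1 | x2)) & (~x2 | x1)
    = (~x2 | x1) & (~x2 | x1)   [absorption]
    = ~x2 | x1   [idempotence]
These differ: at x1=0, x2=0, E1 = 0 but E2 = 1.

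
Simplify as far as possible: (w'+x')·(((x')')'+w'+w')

(w'+x')·(((x')')'+w'+w')
= (w'+x')·(x'+w'+w')
= w'+x'·(x'+w')
= w'+x'

w'+x'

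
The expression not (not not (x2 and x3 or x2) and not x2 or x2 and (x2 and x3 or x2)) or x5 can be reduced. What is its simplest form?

not x2 or x5

not (not not (x2 and x3 or x2) and not x2 or x2 and (x2 and x3 or x2)) or x5
= not ((x2 and x3 or x2) and not x2 or x2 and (x2 and x3 or x2)) or x5
= not (x2 and x3 or x2) or x5
= not x2 or x5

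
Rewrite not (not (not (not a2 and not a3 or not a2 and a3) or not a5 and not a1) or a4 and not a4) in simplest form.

a2 or not a5 and not a1

not (not (not (not a2 and not a3 or not a2 and a3) or not a5 and not a1) or a4 and not a4)
= not not (not (not a2 and not a3 or not a2 and a3) or not a5 and not a1)   [complement / identity]
= not not (not not a2 or not a5 and not a1)   [distribution]
= not not (a2 or not a5 and not a1)   [double negation]
= a2 or not a5 and not a1   [double negation]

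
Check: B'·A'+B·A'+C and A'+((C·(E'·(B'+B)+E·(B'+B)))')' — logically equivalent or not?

Yes

E1: B'·A'+B·A'+C
    = A'+C
E2: A'+((C·(E'·(B'+B)+E·(B'+B)))')'
    = A'+((C·(B'+B))')'
    = A'+C·(B'+B)
    = A'+C
Both reduce to A'+C, so they are equivalent.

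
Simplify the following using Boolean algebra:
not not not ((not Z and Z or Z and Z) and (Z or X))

not not not ((not Z and Z or Z and Z) and (Z or X))
= not not not (Z and (Z or X))
= not not not Z
= not Z

not Z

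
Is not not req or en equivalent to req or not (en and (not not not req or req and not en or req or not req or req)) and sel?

E1: not not req or en
    = req or en   (double negation)
E2: req or not (en and (not not not req or req and not en or req or not req or req)) and sel
    = req or not (en and (not not not req or req or not req or req)) and sel   (absorption)
    = req or not (en and (not req or req or not req or req)) and sel   (double negation)
    = req or not (en and (not req or req)) and sel   (idempotence)
    = req or not en and sel   (complement / identity)
These differ: at en=0, req=0, sel=1, E1 = 0 but E2 = 1.

No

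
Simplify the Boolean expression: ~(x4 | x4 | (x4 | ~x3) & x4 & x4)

~(x4 | x4 | (x4 | ~x3) & x4 & x4)
= ~(x4 | x4 | x4 & x4)   — absorption
= ~(x4 | x4 | x4)   — idempotence
= ~(x4 | x4)   — idempotence
= ~x4   — idempotence

~x4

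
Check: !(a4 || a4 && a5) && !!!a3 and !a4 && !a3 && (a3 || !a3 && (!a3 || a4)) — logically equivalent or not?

Yes

E1: !(a4 || a4 && a5) && !!!a3
    = !a4 && !!!a3   — absorption
    = !a4 && !a3   — double negation
E2: !a4 && !a3 && (a3 || !a3 && (!a3 || a4))
    = !a4 && !a3 && (a3 || !a3)   — absorption
    = !a4 && !a3   — complement / identity
Both reduce to !a4 && !a3, so they are equivalent.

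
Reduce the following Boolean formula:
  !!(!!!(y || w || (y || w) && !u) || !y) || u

!!(!!!(y || w || (y || w) && !u) || !y) || u
= !!(!(y || w || (y || w) && !u) || !y) || u   [double negation]
= !((y || w || (y || w) && !u) && y) || u   [De Morgan]
= !((y || w) && y) || u   [absorption]
= !y || u   [absorption]

!y || u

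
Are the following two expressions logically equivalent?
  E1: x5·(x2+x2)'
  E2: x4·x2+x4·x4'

No

E1: x5·(x2+x2)'
    = x5·x2'   (idempotence)
E2: x4·x2+x4·x4'
    = x4·x2   (complement / identity)
These differ: at x2=1, x4=1, x5=1, E1 = 0 but E2 = 1.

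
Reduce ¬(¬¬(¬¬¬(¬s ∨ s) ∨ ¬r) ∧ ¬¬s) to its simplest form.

r ∨ ¬s

¬(¬¬(¬¬¬(¬s ∨ s) ∨ ¬r) ∧ ¬¬s)
= ¬(¬¬(¬(¬s ∨ s) ∨ ¬r) ∧ ¬¬s)
= ¬(¬(¬s ∨ s) ∨ ¬r) ∨ ¬s
= (¬s ∨ s) ∧ r ∨ ¬s
= r ∨ ¬s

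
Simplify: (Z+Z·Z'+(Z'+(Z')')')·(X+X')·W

Z·W

(Z+Z·Z'+(Z'+(Z')')')·(X+X')·W
= (Z+Z·Z'+Z·Z')·(X+X')·W   (De Morgan)
= (Z+Z·Z'+Z·Z')·W   (complement / identity)
= (Z+Z·Z')·W   (complement / identity)
= Z·W   (complement / identity)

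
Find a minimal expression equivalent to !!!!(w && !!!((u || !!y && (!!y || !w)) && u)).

!!!!(w && !!!((u || !!y && (!!y || !w)) && u))
= !!!!(w && !!!((u || !!y) && u))   [absorption]
= !!!!(w && !!!((u || y) && u))   [double negation]
= !!(w && !!!((u || y) && u))   [double negation]
= w && !!!((u || y) && u)   [double negation]
= w && !!!u   [absorption]
= w && !u   [double negation]

w && !u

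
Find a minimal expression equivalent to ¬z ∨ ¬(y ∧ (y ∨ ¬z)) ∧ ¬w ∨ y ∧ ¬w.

¬z ∨ ¬(y ∧ (y ∨ ¬z)) ∧ ¬w ∨ y ∧ ¬w
= ¬z ∨ ¬y ∧ ¬w ∨ y ∧ ¬w   (absorption)
= ¬z ∨ ¬w   (distribution)

¬z ∨ ¬w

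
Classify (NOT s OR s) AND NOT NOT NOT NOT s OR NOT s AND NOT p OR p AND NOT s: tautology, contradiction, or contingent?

(NOT s OR s) AND NOT NOT NOT NOT s OR NOT s AND NOT p OR p AND NOT s
= (NOT s OR s) AND NOT NOT NOT NOT s OR NOT s
= (NOT s OR s) AND NOT NOT s OR NOT s
= NOT NOT s OR NOT s
= s OR NOT s
= TRUE

tautology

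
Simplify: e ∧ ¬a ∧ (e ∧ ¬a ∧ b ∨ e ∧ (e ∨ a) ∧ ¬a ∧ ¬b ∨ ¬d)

e ∧ ¬a ∧ (e ∧ ¬a ∧ b ∨ e ∧ (e ∨ a) ∧ ¬a ∧ ¬b ∨ ¬d)
= e ∧ ¬a ∧ (e ∧ ¬a ∧ b ∨ e ∧ ¬a ∧ ¬b ∨ ¬d)
= e ∧ ¬a ∧ (e ∧ ¬a ∨ ¬d)
= e ∧ ¬a

e ∧ ¬a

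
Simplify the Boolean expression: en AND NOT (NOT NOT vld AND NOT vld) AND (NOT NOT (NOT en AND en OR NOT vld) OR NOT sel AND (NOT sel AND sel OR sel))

en AND NOT vld

en AND NOT (NOT NOT vld AND NOT vld) AND (NOT NOT (NOT en AND en OR NOT vld) OR NOT sel AND (NOT sel AND sel OR sel))
= en AND (NOT vld OR vld) AND (NOT NOT (NOT en AND en OR NOT vld) OR NOT sel AND (NOT sel AND sel OR sel))   — De Morgan
= en AND (NOT vld OR vld) AND (NOT NOT (NOT en AND en OR NOT vld) OR NOT sel AND sel)   — complement / identity
= en AND (NOT vld OR vld) AND (NOT NOT NOT vld OR NOT sel AND sel)   — complement / identity
= en AND (NOT vld OR vld) AND NOT NOT NOT vld   — complement / identity
= en AND NOT NOT NOT vld   — complement / identity
= en AND NOT vld   — double negation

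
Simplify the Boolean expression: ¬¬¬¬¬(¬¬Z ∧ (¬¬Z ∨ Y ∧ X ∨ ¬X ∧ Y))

¬¬¬¬¬(¬¬Z ∧ (¬¬Z ∨ Y ∧ X ∨ ¬X ∧ Y))
= ¬¬¬¬¬(¬¬Z ∧ (¬¬Z ∨ Y))   [distribution]
= ¬¬¬¬¬¬¬Z   [absorption]
= ¬¬¬¬¬Z   [double negation]
= ¬¬¬Z   [double negation]
= ¬Z   [double negation]

¬Z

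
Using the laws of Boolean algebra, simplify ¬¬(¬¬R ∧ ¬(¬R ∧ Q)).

¬¬(¬¬R ∧ ¬(¬R ∧ Q))
= ¬(¬R ∨ ¬R ∧ Q)   — De Morgan
= ¬¬R   — absorption
= R   — double negation

R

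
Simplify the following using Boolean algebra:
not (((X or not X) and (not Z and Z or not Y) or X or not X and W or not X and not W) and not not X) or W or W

not X or W

not (((X or not X) and (not Z and Z or not Y) or X or not X and W or not X and not W) and not not X) or W or W
= not (((X or not X) and (not Z and Z or not Y) or X or not X) and not not X) or W or W
= not (((X or not X) and not Y or X or not X) and not not X) or W or W
= not ((X or not X) and not not X) or W or W
= not ((X or not X) and not not X) or W
= not not not X or W
= not X or W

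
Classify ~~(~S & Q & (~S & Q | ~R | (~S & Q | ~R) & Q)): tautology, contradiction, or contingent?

~~(~S & Q & (~S & Q | ~R | (~S & Q | ~R) & Q))
= ~~(~S & Q & (~S & Q | ~R))   (absorption)
= ~~(~S & Q)   (absorption)
= ~S & Q   (double negation)
This depends on Q, S, so it is not a constant.

contingent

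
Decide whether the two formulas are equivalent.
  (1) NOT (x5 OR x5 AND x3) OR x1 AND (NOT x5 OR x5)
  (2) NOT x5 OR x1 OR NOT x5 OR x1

E1: NOT (x5 OR x5 AND x3) OR x1 AND (NOT x5 OR x5)
    = NOT (x5 OR x5 AND x3) OR x1   [complement / identity]
    = NOT x5 OR x1   [absorption]
E2: NOT x5 OR x1 OR NOT x5 OR x1
    = NOT x5 OR x1   [idempotence]
Both reduce to NOT x5 OR x1, so they are equivalent.

Yes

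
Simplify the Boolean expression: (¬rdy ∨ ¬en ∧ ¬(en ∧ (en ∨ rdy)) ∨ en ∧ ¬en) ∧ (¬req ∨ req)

(¬rdy ∨ ¬en ∧ ¬(en ∧ (en ∨ rdy)) ∨ en ∧ ¬en) ∧ (¬req ∨ req)
= (¬rdy ∨ ¬en ∧ ¬en ∨ en ∧ ¬en) ∧ (¬req ∨ req)   — absorption
= ¬rdy ∨ ¬en ∧ ¬en ∨ en ∧ ¬en   — complement / identity
= ¬rdy ∨ ¬en   — distribution

¬rdy ∨ ¬en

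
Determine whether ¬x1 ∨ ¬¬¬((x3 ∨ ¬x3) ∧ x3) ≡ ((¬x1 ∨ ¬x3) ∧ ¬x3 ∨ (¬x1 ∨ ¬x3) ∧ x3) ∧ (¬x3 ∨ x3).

E1: ¬x1 ∨ ¬¬¬((x3 ∨ ¬x3) ∧ x3)
    = ¬x1 ∨ ¬((x3 ∨ ¬x3) ∧ x3)   — double negation
    = ¬x1 ∨ ¬x3   — complement / identity
E2: ((¬x1 ∨ ¬x3) ∧ ¬x3 ∨ (¬x1 ∨ ¬x3) ∧ x3) ∧ (¬x3 ∨ x3)
    = (¬x1 ∨ ¬x3) ∧ ¬x3 ∨ (¬x1 ∨ ¬x3) ∧ x3   — complement / identity
    = ¬x1 ∨ ¬x3   — distribution
Both reduce to ¬x1 ∨ ¬x3, so they are equivalent.

Yes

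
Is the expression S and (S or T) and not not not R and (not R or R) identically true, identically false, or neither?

S and (S or T) and not not not R and (not R or R)
= S and (S or T) and not R and (not R or R)   [double negation]
= S and (S or T) and not R   [complement / identity]
= S and not R   [absorption]
This depends on R, S, so it is not a constant.

neither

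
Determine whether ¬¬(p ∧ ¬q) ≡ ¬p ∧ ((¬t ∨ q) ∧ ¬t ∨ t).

No

E1: ¬¬(p ∧ ¬q)
    = p ∧ ¬q   — double negation
E2: ¬p ∧ ((¬t ∨ q) ∧ ¬t ∨ t)
    = ¬p ∧ (¬t ∨ t)   — absorption
    = ¬p   — complement / identity
These differ: at p=1, q=0, t=1, E1 = 1 but E2 = 0.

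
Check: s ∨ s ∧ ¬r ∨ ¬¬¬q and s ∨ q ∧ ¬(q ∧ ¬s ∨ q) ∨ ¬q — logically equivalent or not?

Yes

E1: s ∨ s ∧ ¬r ∨ ¬¬¬q
    = s ∨ s ∧ ¬r ∨ ¬q   — double negation
    = s ∨ ¬q   — absorption
E2: s ∨ q ∧ ¬(q ∧ ¬s ∨ q) ∨ ¬q
    = s ∨ q ∧ ¬q ∨ ¬q   — absorption
    = s ∨ ¬q   — complement / identity
Both reduce to s ∨ ¬q, so they are equivalent.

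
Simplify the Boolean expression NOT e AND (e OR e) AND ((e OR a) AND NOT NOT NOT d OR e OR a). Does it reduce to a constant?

FALSE

NOT e AND (e OR e) AND ((e OR a) AND NOT NOT NOT d OR e OR a)
= NOT e AND (e OR e) AND ((e OR a) AND NOT d OR e OR a)   — double negation
= NOT e AND (e OR e) AND (e OR a)   — absorption
= NOT e AND (e OR e AND a)   — distribution
= NOT e AND e   — absorption
= FALSE   — complement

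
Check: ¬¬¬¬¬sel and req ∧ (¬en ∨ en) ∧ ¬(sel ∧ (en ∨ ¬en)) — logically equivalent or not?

E1: ¬¬¬¬¬sel
    = ¬¬¬sel
    = ¬sel
E2: req ∧ (¬en ∨ en) ∧ ¬(sel ∧ (en ∨ ¬en))
    = req ∧ (¬en ∨ en) ∧ ¬sel
    = req ∧ ¬sel
These differ: at en=0, req=0, sel=0, E1 = 1 but E2 = 0.

No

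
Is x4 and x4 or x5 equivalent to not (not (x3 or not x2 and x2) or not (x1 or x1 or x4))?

E1: x4 and x4 or x5
    = x4 or x5   [idempotence]
E2: not (not (x3 or not x2 and x2) or not (x1 or x1 or x4))
    = not (not x3 or not (x1 or x1 or x4))   [complement / identity]
    = not (not x3 or not (x1 or x4))   [idempotence]
    = x3 and (x1 or x4)   [De Morgan]
These differ: at x1=0, x2=0, x3=0, x4=0, x5=1, E1 = 1 but E2 = 0.

No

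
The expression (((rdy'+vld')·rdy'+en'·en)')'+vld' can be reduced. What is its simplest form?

(((rdy'+vld')·rdy'+en'·en)')'+vld'
= (rdy'+vld')·rdy'+en'·en+vld'
= (rdy'+vld')·rdy'+vld'
= rdy'+vld'

rdy'+vld'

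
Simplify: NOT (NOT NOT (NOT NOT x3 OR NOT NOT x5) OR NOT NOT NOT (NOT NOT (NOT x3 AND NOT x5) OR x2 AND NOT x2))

NOT x3 AND NOT x5

NOT (NOT NOT (NOT NOT x3 OR NOT NOT x5) OR NOT NOT NOT (NOT NOT (NOT x3 AND NOT x5) OR x2 AND NOT x2))
= NOT (NOT NOT (NOT NOT x3 OR NOT NOT x5) OR NOT NOT NOT NOT NOT (NOT x3 AND NOT x5))   [complement / identity]
= NOT (NOT NOT (NOT NOT x3 OR NOT NOT x5) OR NOT NOT NOT (NOT x3 AND NOT x5))   [double negation]
= NOT (NOT (NOT x3 AND NOT x5) OR NOT NOT NOT (NOT x3 AND NOT x5))   [De Morgan]
= NOT (NOT (NOT x3 AND NOT x5) OR NOT (NOT x3 AND NOT x5))   [double negation]
= NOT NOT (NOT x3 AND NOT x5)   [idempotence]
= NOT x3 AND NOT x5   [double negation]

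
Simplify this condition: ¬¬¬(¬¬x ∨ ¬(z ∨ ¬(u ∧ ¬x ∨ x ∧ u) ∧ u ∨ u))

¬¬¬(¬¬x ∨ ¬(z ∨ ¬(u ∧ ¬x ∨ x ∧ u) ∧ u ∨ u))
= ¬¬¬(¬¬x ∨ ¬(z ∨ ¬u ∧ u ∨ u))   [distribution]
= ¬(¬¬x ∨ ¬(z ∨ ¬u ∧ u ∨ u))   [double negation]
= ¬(¬¬x ∨ ¬(z ∨ u))   [complement / identity]
= ¬x ∧ (z ∨ u)   [De Morgan]

¬x ∧ (z ∨ u)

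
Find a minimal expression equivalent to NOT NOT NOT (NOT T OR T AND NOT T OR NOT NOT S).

T AND NOT S

NOT NOT NOT (NOT T OR T AND NOT T OR NOT NOT S)
= NOT (NOT T OR T AND NOT T OR NOT NOT S)   [double negation]
= NOT (NOT T OR NOT NOT S)   [complement / identity]
= T AND NOT S   [De Morgan]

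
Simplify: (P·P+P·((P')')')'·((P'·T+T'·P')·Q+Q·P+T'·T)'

P'·Q'

(P·P+P·((P')')')'·((P'·T+T'·P')·Q+Q·P+T'·T)'
= (P·P+P·((P')')')'·((P'·T+T'·P')·Q+Q·P)'   — complement / identity
= (P·P+P·((P')')')'·(P'·Q+Q·P)'   — distribution
= (P·P+P·((P')')')'·Q'   — distribution
= (P·P+P·P')'·Q'   — double negation
= P'·Q'   — distribution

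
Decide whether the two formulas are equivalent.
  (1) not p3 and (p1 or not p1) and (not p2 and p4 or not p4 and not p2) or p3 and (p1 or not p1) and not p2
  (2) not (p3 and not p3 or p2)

Yes

E1: not p3 and (p1 or not p1) and (not p2 and p4 or not p4 and not p2) or p3 and (p1 or not p1) and not p2
    = not p3 and (p1 or not p1) and not p2 or p3 and (p1 or not p1) and not p2   [distribution]
    = (p1 or not p1) and not p2   [distribution]
    = not p2   [complement / identity]
E2: not (p3 and not p3 or p2)
    = not p2   [complement / identity]
Both reduce to not p2, so they are equivalent.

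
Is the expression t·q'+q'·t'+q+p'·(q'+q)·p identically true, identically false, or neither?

identically true

t·q'+q'·t'+q+p'·(q'+q)·p
= q'+q+p'·(q'+q)·p   [distribution]
= q'+q+p'·p   [complement / identity]
= q'+q   [complement / identity]
= 1   [complement]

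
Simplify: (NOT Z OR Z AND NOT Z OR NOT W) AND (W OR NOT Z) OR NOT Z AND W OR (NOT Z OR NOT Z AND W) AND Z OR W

(NOT Z OR Z AND NOT Z OR NOT W) AND (W OR NOT Z) OR NOT Z AND W OR (NOT Z OR NOT Z AND W) AND Z OR W
= (NOT Z OR NOT W) AND (W OR NOT Z) OR NOT Z AND W OR (NOT Z OR NOT Z AND W) AND Z OR W
= NOT Z OR NOT W AND W OR NOT Z AND W OR (NOT Z OR NOT Z AND W) AND Z OR W
= NOT Z OR NOT Z AND W OR (NOT Z OR NOT Z AND W) AND Z OR W
= NOT Z OR NOT Z AND W OR W
= NOT Z OR W

NOT Z OR W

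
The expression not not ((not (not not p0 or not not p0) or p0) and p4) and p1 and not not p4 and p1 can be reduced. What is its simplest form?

not not ((not (not not p0 or not not p0) or p0) and p4) and p1 and not not p4 and p1
= not not ((not not not p0 or p0) and p4) and p1 and not not p4 and p1   — idempotence
= not not ((not p0 or p0) and p4) and p1 and not not p4 and p1   — double negation
= not not p4 and p1 and not not p4 and p1   — complement / identity
= not not p4 and p1   — idempotence
= p4 and p1   — double negation

p4 and p1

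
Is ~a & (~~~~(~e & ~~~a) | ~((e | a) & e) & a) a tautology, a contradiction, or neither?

~a & (~~~~(~e & ~~~a) | ~((e | a) & e) & a)
= ~a & (~~~~(~e & ~~~a) | ~e & a)   [absorption]
= ~a & (~~(~e & ~~~a) | ~e & a)   [double negation]
= ~a & (~~(~e & ~a) | ~e & a)   [double negation]
= ~a & (~e & ~a | ~e & a)   [double negation]
= ~a & ~e   [distribution]
This depends on a, e, so it is not a constant.

neither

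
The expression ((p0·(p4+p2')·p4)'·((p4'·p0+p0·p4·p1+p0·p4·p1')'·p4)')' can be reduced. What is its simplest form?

((p0·(p4+p2')·p4)'·((p4'·p0+p0·p4·p1+p0·p4·p1')'·p4)')'
= ((p0·(p4+p2')·p4)'·((p4'·p0+p0·p4)'·p4)')'   [distribution]
= p0·(p4+p2')·p4+(p4'·p0+p0·p4)'·p4   [De Morgan]
= p0·p4+(p4'·p0+p0·p4)'·p4   [absorption]
= p0·p4+p0'·p4   [distribution]
= p4   [distribution]

p4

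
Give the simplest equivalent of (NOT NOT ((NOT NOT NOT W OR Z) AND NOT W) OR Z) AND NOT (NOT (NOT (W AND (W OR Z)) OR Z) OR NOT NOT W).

(NOT NOT ((NOT NOT NOT W OR Z) AND NOT W) OR Z) AND NOT (NOT (NOT (W AND (W OR Z)) OR Z) OR NOT NOT W)
= (NOT NOT ((NOT NOT NOT W OR Z) AND NOT W) OR Z) AND (NOT (W AND (W OR Z)) OR Z) AND NOT W   [De Morgan]
= (NOT NOT ((NOT W OR Z) AND NOT W) OR Z) AND (NOT (W AND (W OR Z)) OR Z) AND NOT W   [double negation]
= (NOT NOT ((NOT W OR Z) AND NOT W) OR Z) AND (NOT W OR Z) AND NOT W   [absorption]
= ((NOT W OR Z) AND NOT W OR Z) AND (NOT W OR Z) AND NOT W   [double negation]
= (NOT W OR Z) AND NOT W   [absorption]
= NOT W   [absorption]

NOT W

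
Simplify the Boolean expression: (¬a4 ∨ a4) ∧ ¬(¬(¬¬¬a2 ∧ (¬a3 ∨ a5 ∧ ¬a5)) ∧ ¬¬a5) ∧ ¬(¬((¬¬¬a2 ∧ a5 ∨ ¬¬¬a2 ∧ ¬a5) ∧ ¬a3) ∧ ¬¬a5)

¬a2 ∧ ¬a3 ∨ ¬a5

(¬a4 ∨ a4) ∧ ¬(¬(¬¬¬a2 ∧ (¬a3 ∨ a5 ∧ ¬a5)) ∧ ¬¬a5) ∧ ¬(¬((¬¬¬a2 ∧ a5 ∨ ¬¬¬a2 ∧ ¬a5) ∧ ¬a3) ∧ ¬¬a5)
= (¬a4 ∨ a4) ∧ ¬(¬(¬¬¬a2 ∧ ¬a3) ∧ ¬¬a5) ∧ ¬(¬((¬¬¬a2 ∧ a5 ∨ ¬¬¬a2 ∧ ¬a5) ∧ ¬a3) ∧ ¬¬a5)
= (¬a4 ∨ a4) ∧ ¬(¬(¬¬¬a2 ∧ ¬a3) ∧ ¬¬a5) ∧ ¬(¬(¬¬¬a2 ∧ ¬a3) ∧ ¬¬a5)
= (¬a4 ∨ a4) ∧ ¬(¬(¬¬¬a2 ∧ ¬a3) ∧ ¬¬a5)
= (¬a4 ∨ a4) ∧ ¬(¬(¬a2 ∧ ¬a3) ∧ ¬¬a5)
= ¬(¬(¬a2 ∧ ¬a3) ∧ ¬¬a5)
= ¬a2 ∧ ¬a3 ∨ ¬a5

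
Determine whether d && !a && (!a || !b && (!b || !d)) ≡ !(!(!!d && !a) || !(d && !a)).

Yes

E1: d && !a && (!a || !b && (!b || !d))
    = d && !a && (!a || !b)
    = d && !a
E2: !(!(!!d && !a) || !(d && !a))
    = !(!(d && !a) || !(d && !a))
    = d && !a && d && !a
    = d && !a
Both reduce to d && !a, so they are equivalent.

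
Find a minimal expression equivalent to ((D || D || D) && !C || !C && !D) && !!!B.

((D || D || D) && !C || !C && !D) && !!!B
= ((D || D) && !C || !C && !D) && !!!B   [idempotence]
= !C && (D || D || !D) && !!!B   [distribution]
= !C && (D || !D) && !!!B   [idempotence]
= !C && !!!B   [complement / identity]
= !C && !B   [double negation]

!C && !B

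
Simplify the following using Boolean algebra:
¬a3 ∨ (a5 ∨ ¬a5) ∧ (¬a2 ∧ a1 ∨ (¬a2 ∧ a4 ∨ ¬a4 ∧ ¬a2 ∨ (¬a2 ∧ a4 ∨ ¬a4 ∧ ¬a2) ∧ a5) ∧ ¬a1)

¬a3 ∨ (a5 ∨ ¬a5) ∧ (¬a2 ∧ a1 ∨ (¬a2 ∧ a4 ∨ ¬a4 ∧ ¬a2 ∨ (¬a2 ∧ a4 ∨ ¬a4 ∧ ¬a2) ∧ a5) ∧ ¬a1)
= ¬a3 ∨ (a5 ∨ ¬a5) ∧ (¬a2 ∧ a1 ∨ (¬a2 ∧ a4 ∨ ¬a4 ∧ ¬a2) ∧ ¬a1)   — absorption
= ¬a3 ∨ (a5 ∨ ¬a5) ∧ (¬a2 ∧ a1 ∨ ¬a2 ∧ ¬a1)   — distribution
= ¬a3 ∨ (a5 ∨ ¬a5) ∧ ¬a2   — distribution
= ¬a3 ∨ ¬a2   — complement / identity

¬a3 ∨ ¬a2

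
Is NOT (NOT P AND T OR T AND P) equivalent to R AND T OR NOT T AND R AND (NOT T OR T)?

No

E1: NOT (NOT P AND T OR T AND P)
    = NOT T   [distribution]
E2: R AND T OR NOT T AND R AND (NOT T OR T)
    = R AND T OR NOT T AND R   [complement / identity]
    = R   [distribution]
These differ: at P=0, R=1, T=1, E1 = 0 but E2 = 1.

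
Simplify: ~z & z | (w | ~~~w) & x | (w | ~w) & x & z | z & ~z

~z & z | (w | ~~~w) & x | (w | ~w) & x & z | z & ~z
= (w | ~~~w) & x | (w | ~w) & x & z | z & ~z
= (w | ~w) & x | (w | ~w) & x & z | z & ~z
= (w | ~w) & x | (w | ~w) & x & z
= (w | ~w) & x
= x

x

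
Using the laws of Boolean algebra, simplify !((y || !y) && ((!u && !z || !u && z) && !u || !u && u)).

u

!((y || !y) && ((!u && !z || !u && z) && !u || !u && u))
= !((y || !y) && !u && (!u && !z || !u && z || u))   [distribution]
= !(!u && (!u && !z || !u && z || u))   [complement / identity]
= !(!u && (!u || u))   [distribution]
= !!u   [complement / identity]
= u   [double negation]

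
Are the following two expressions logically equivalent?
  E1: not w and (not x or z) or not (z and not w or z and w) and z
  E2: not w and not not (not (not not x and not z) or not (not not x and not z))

E1: not w and (not x or z) or not (z and not w or z and w) and z
    = not w and (not x or z) or not z and z   (distribution)
    = not w and (not x or z)   (complement / identity)
E2: not w and not not (not (not not x and not z) or not (not not x and not z))
    = not w and not not not (not not x and not z)   (idempotence)
    = not w and not (not not x and not z)   (double negation)
    = not w and (not x or z)   (De Morgan)
Both reduce to not w and (not x or z), so they are equivalent.

Yes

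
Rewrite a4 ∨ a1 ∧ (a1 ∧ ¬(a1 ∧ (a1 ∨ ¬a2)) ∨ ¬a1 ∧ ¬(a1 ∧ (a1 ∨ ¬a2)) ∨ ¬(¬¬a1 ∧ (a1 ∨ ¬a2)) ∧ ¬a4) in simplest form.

a4 ∨ a1 ∧ (a1 ∧ ¬(a1 ∧ (a1 ∨ ¬a2)) ∨ ¬a1 ∧ ¬(a1 ∧ (a1 ∨ ¬a2)) ∨ ¬(¬¬a1 ∧ (a1 ∨ ¬a2)) ∧ ¬a4)
= a4 ∨ a1 ∧ (a1 ∧ ¬(a1 ∧ (a1 ∨ ¬a2)) ∨ ¬a1 ∧ ¬(a1 ∧ (a1 ∨ ¬a2)) ∨ ¬(a1 ∧ (a1 ∨ ¬a2)) ∧ ¬a4)   — double negation
= a4 ∨ a1 ∧ (¬(a1 ∧ (a1 ∨ ¬a2)) ∨ ¬(a1 ∧ (a1 ∨ ¬a2)) ∧ ¬a4)   — distribution
= a4 ∨ a1 ∧ ¬(a1 ∧ (a1 ∨ ¬a2))   — absorption
= a4 ∨ a1 ∧ ¬a1   — absorption
= a4   — complement / identity

a4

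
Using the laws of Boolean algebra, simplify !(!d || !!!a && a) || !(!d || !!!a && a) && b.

!(!d || !!!a && a) || !(!d || !!!a && a) && b
= !(!d || !!!a && a)
= !(!d || !a && a)
= !!d
= d

d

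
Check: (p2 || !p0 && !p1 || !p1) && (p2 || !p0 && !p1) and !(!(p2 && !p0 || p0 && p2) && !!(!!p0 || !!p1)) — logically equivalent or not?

Yes

E1: (p2 || !p0 && !p1 || !p1) && (p2 || !p0 && !p1)
    = p2 || !p0 && !p1   — absorption
E2: !(!(p2 && !p0 || p0 && p2) && !!(!!p0 || !!p1))
    = !(!p2 && !!(!!p0 || !!p1))   — distribution
    = p2 || !(!!p0 || !!p1)   — De Morgan
    = p2 || !p0 && !p1   — De Morgan
Both reduce to p2 || !p0 && !p1, so they are equivalent.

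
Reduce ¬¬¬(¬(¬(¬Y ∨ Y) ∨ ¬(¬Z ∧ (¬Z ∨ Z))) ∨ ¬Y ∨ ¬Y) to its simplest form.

¬¬¬(¬(¬(¬Y ∨ Y) ∨ ¬(¬Z ∧ (¬Z ∨ Z))) ∨ ¬Y ∨ ¬Y)
= ¬¬¬(¬(¬(¬Y ∨ Y) ∨ ¬(¬Z ∧ (¬Z ∨ Z))) ∨ ¬Y)   — idempotence
= ¬¬¬(¬(¬(¬Y ∨ Y) ∨ ¬¬Z) ∨ ¬Y)   — complement / identity
= ¬¬¬((¬Y ∨ Y) ∧ ¬Z ∨ ¬Y)   — De Morgan
= ¬((¬Y ∨ Y) ∧ ¬Z ∨ ¬Y)   — double negation
= ¬(¬Z ∨ ¬Y)   — complement / identity
= Z ∧ Y   — De Morgan

Z ∧ Y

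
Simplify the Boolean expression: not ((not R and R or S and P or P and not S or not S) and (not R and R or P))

not P

not ((not R and R or S and P or P and not S or not S) and (not R and R or P))
= not ((not R and R or P or not S) and (not R and R or P))   (distribution)
= not (not R and R or P)   (absorption)
= not P   (complement / identity)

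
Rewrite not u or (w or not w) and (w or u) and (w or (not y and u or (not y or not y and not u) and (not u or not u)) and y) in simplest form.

not u or (w or not w) and (w or u) and (w or (not y and u or (not y or not y and not u) and (not u or not u)) and y)
= not u or (w or not w) and (w or u) and (w or (not y and u or (not y or not y and not u) and not u) and y)   (idempotence)
= not u or (w or not w) and (w or u) and (w or (not y and u or not y and not u) and y)   (absorption)
= not u or (w or not w) and (w or u) and (w or not y and y)   (distribution)
= not u or (w or u) and (w or not y and y)   (complement / identity)
= not u or (w or u) and w   (complement / identity)
= not u or w   (absorption)

not u or w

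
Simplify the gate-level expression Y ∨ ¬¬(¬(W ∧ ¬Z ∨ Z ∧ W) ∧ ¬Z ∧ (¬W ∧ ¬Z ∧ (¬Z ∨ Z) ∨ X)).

Y ∨ ¬W ∧ ¬Z

Y ∨ ¬¬(¬(W ∧ ¬Z ∨ Z ∧ W) ∧ ¬Z ∧ (¬W ∧ ¬Z ∧ (¬Z ∨ Z) ∨ X))
= Y ∨ ¬(W ∧ ¬Z ∨ Z ∧ W) ∧ ¬Z ∧ (¬W ∧ ¬Z ∧ (¬Z ∨ Z) ∨ X)   (double negation)
= Y ∨ ¬W ∧ ¬Z ∧ (¬W ∧ ¬Z ∧ (¬Z ∨ Z) ∨ X)   (distribution)
= Y ∨ ¬W ∧ ¬Z ∧ (¬W ∧ ¬Z ∨ X)   (complement / identity)
= Y ∨ ¬W ∧ ¬Z   (absorption)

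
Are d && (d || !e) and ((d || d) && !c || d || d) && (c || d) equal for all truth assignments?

E1: d && (d || !e)
    = d   [absorption]
E2: ((d || d) && !c || d || d) && (c || d)
    = (d || d) && (c || d)   [absorption]
    = d && c || d   [distribution]
    = d   [absorption]
Both reduce to d, so they are equivalent.

Yes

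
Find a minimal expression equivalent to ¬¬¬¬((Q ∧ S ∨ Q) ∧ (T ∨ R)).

Q ∧ (T ∨ R)

¬¬¬¬((Q ∧ S ∨ Q) ∧ (T ∨ R))
= ¬¬¬¬(Q ∧ (T ∨ R))   — absorption
= ¬¬(Q ∧ (T ∨ R))   — double negation
= Q ∧ (T ∨ R)   — double negation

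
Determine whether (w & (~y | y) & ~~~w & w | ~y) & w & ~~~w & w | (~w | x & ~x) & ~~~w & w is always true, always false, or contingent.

(w & (~y | y) & ~~~w & w | ~y) & w & ~~~w & w | (~w | x & ~x) & ~~~w & w
= (w & ~~~w & w | ~y) & w & ~~~w & w | (~w | x & ~x) & ~~~w & w
= (w & ~~~w & w | ~y) & w & ~~~w & w | ~w & ~~~w & w
= w & ~~~w & w | ~w & ~~~w & w
= ~~~w & w
= ~w & w
= 0

always false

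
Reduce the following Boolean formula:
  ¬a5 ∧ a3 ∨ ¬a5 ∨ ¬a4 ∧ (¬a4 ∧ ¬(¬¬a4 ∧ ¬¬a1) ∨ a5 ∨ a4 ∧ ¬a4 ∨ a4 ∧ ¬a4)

¬a5 ∧ a3 ∨ ¬a5 ∨ ¬a4 ∧ (¬a4 ∧ ¬(¬¬a4 ∧ ¬¬a1) ∨ a5 ∨ a4 ∧ ¬a4 ∨ a4 ∧ ¬a4)
= ¬a5 ∧ a3 ∨ ¬a5 ∨ ¬a4 ∧ (¬a4 ∧ ¬(¬¬a4 ∧ ¬¬a1) ∨ a5 ∨ a4 ∧ ¬a4)   (idempotence)
= ¬a5 ∧ a3 ∨ ¬a5 ∨ ¬a4 ∧ (¬a4 ∧ (¬a4 ∨ ¬a1) ∨ a5 ∨ a4 ∧ ¬a4)   (De Morgan)
= ¬a5 ∨ ¬a4 ∧ (¬a4 ∧ (¬a4 ∨ ¬a1) ∨ a5 ∨ a4 ∧ ¬a4)   (absorption)
= ¬a5 ∨ ¬a4 ∧ (¬a4 ∧ (¬a4 ∨ ¬a1) ∨ a5)   (complement / identity)
= ¬a5 ∨ ¬a4 ∧ (¬a4 ∨ a5)   (absorption)
= ¬a5 ∨ ¬a4   (absorption)

¬a5 ∨ ¬a4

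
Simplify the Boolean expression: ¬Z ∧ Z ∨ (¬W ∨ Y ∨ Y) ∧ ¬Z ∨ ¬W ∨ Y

¬Z ∧ Z ∨ (¬W ∨ Y ∨ Y) ∧ ¬Z ∨ ¬W ∨ Y
= ¬Z ∧ Z ∨ (¬W ∨ Y) ∧ ¬Z ∨ ¬W ∨ Y
= (¬W ∨ Y) ∧ ¬Z ∨ ¬W ∨ Y
= ¬W ∨ Y

¬W ∨ Y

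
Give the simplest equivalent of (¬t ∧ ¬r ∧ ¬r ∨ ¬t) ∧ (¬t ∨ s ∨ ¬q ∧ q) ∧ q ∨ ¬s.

(¬t ∧ ¬r ∧ ¬r ∨ ¬t) ∧ (¬t ∨ s ∨ ¬q ∧ q) ∧ q ∨ ¬s
= (¬t ∧ ¬r ∨ ¬t) ∧ (¬t ∨ s ∨ ¬q ∧ q) ∧ q ∨ ¬s   [idempotence]
= ¬t ∧ (¬t ∨ s ∨ ¬q ∧ q) ∧ q ∨ ¬s   [absorption]
= ¬t ∧ (¬t ∨ s) ∧ q ∨ ¬s   [complement / identity]
= ¬t ∧ q ∨ ¬s   [absorption]

¬t ∧ q ∨ ¬s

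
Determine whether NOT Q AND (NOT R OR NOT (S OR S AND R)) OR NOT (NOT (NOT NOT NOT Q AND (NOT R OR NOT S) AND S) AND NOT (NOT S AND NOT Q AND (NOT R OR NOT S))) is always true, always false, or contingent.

contingent

NOT Q AND (NOT R OR NOT (S OR S AND R)) OR NOT (NOT (NOT NOT NOT Q AND (NOT R OR NOT S) AND S) AND NOT (NOT S AND NOT Q AND (NOT R OR NOT S)))
= NOT Q AND (NOT R OR NOT S) OR NOT (NOT (NOT NOT NOT Q AND (NOT R OR NOT S) AND S) AND NOT (NOT S AND NOT Q AND (NOT R OR NOT S)))   — absorption
= NOT Q AND (NOT R OR NOT S) OR NOT (NOT (NOT Q AND (NOT R OR NOT S) AND S) AND NOT (NOT S AND NOT Q AND (NOT R OR NOT S)))   — double negation
= NOT Q AND (NOT R OR NOT S) OR NOT Q AND (NOT R OR NOT S) AND S OR NOT S AND NOT Q AND (NOT R OR NOT S)   — De Morgan
= NOT Q AND (NOT R OR NOT S) OR NOT Q AND (NOT R OR NOT S)   — distribution
= NOT Q AND (NOT R OR NOT S)   — idempotence
This depends on Q, R, S, so it is not a constant.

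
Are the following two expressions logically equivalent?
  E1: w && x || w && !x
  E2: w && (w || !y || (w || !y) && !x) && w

E1: w && x || w && !x
    = w   — distribution
E2: w && (w || !y || (w || !y) && !x) && w
    = w && (w || !y) && w   — absorption
    = w && w   — absorption
    = w   — idempotence
Both reduce to w, so they are equivalent.

Yes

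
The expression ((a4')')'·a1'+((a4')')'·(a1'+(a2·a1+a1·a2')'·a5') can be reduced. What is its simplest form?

((a4')')'·a1'+((a4')')'·(a1'+(a2·a1+a1·a2')'·a5')
= ((a4')')'·a1'+((a4')')'·(a1'+a1'·a5')   (distribution)
= ((a4')')'·a1'+((a4')')'·a1'   (absorption)
= ((a4')')'·a1'   (idempotence)
= a4'·a1'   (double negation)

a4'·a1'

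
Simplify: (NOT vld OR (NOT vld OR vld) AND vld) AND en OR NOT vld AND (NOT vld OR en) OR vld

(NOT vld OR (NOT vld OR vld) AND vld) AND en OR NOT vld AND (NOT vld OR en) OR vld
= (NOT vld OR vld) AND en OR NOT vld AND (NOT vld OR en) OR vld   — complement / identity
= (NOT vld OR vld) AND en OR NOT vld OR vld   — absorption
= NOT vld OR vld   — absorption
= TRUE   — complement

TRUE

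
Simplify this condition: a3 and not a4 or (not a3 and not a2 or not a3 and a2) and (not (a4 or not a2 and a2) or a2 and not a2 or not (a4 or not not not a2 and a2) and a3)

not a4

a3 and not a4 or (not a3 and not a2 or not a3 and a2) and (not (a4 or not a2 and a2) or a2 and not a2 or not (a4 or not not not a2 and a2) and a3)
= a3 and not a4 or (not a3 and not a2 or not a3 and a2) and (not (a4 or not a2 and a2) or a2 and not a2 or not (a4 or not a2 and a2) and a3)
= a3 and not a4 or not a3 and (not (a4 or not a2 and a2) or a2 and not a2 or not (a4 or not a2 and a2) and a3)
= a3 and not a4 or not a3 and (not (a4 or not a2 and a2) or not (a4 or not a2 and a2) and a3)
= a3 and not a4 or not a3 and not (a4 or not a2 and a2)
= a3 and not a4 or not a3 and not a4
= not a4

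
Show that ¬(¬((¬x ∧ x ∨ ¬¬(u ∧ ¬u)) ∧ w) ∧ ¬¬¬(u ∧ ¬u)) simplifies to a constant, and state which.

False

¬(¬((¬x ∧ x ∨ ¬¬(u ∧ ¬u)) ∧ w) ∧ ¬¬¬(u ∧ ¬u))
= (¬x ∧ x ∨ ¬¬(u ∧ ¬u)) ∧ w ∨ ¬¬(u ∧ ¬u)
= ¬¬(u ∧ ¬u) ∧ w ∨ ¬¬(u ∧ ¬u)
= ¬¬(u ∧ ¬u)
= u ∧ ¬u
= False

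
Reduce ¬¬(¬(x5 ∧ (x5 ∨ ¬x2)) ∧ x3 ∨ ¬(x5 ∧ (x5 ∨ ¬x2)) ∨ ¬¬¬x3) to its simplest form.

¬¬(¬(x5 ∧ (x5 ∨ ¬x2)) ∧ x3 ∨ ¬(x5 ∧ (x5 ∨ ¬x2)) ∨ ¬¬¬x3)
= ¬¬(¬(x5 ∧ (x5 ∨ ¬x2)) ∨ ¬¬¬x3)   [absorption]
= ¬¬(¬(x5 ∧ (x5 ∨ ¬x2)) ∨ ¬x3)   [double negation]
= ¬¬(¬x5 ∨ ¬x3)   [absorption]
= ¬x5 ∨ ¬x3   [double negation]

¬x5 ∨ ¬x3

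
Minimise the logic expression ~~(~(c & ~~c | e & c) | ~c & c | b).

~~(~(c & ~~c | e & c) | ~c & c | b)
= ~~(~(c & ~~c | e & c) | b)
= ~~(~(c & c | e & c) | b)
= ~~(~((c | e) & c) | b)
= ~~(~c | b)
= ~c | b

~c | b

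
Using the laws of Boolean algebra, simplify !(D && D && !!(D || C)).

!D

!(D && D && !!(D || C))
= !(D && !!(D || C))   [idempotence]
= !(D && (D || C))   [double negation]
= !D   [absorption]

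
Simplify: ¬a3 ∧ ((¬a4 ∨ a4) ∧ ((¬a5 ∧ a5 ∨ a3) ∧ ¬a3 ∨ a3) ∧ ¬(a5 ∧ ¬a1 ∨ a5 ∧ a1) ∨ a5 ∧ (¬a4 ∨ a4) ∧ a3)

¬a3 ∧ ((¬a4 ∨ a4) ∧ ((¬a5 ∧ a5 ∨ a3) ∧ ¬a3 ∨ a3) ∧ ¬(a5 ∧ ¬a1 ∨ a5 ∧ a1) ∨ a5 ∧ (¬a4 ∨ a4) ∧ a3)
= ¬a3 ∧ ((¬a4 ∨ a4) ∧ ((¬a5 ∧ a5 ∨ a3) ∧ ¬a3 ∨ a3) ∧ ¬a5 ∨ a5 ∧ (¬a4 ∨ a4) ∧ a3)
= ¬a3 ∧ ((¬a4 ∨ a4) ∧ (a3 ∧ ¬a3 ∨ a3) ∧ ¬a5 ∨ a5 ∧ (¬a4 ∨ a4) ∧ a3)
= ¬a3 ∧ ((¬a4 ∨ a4) ∧ a3 ∧ ¬a5 ∨ a5 ∧ (¬a4 ∨ a4) ∧ a3)
= ¬a3 ∧ (¬a4 ∨ a4) ∧ a3
= ¬a3 ∧ a3
= False

False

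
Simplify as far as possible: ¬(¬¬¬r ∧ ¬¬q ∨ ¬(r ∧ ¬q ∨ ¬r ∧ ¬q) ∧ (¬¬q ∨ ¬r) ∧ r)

¬q

¬(¬¬¬r ∧ ¬¬q ∨ ¬(r ∧ ¬q ∨ ¬r ∧ ¬q) ∧ (¬¬q ∨ ¬r) ∧ r)
= ¬(¬¬¬r ∧ ¬¬q ∨ ¬¬q ∧ (¬¬q ∨ ¬r) ∧ r)
= ¬(¬¬¬r ∧ ¬¬q ∨ ¬¬q ∧ r)
= ¬(¬r ∧ ¬¬q ∨ ¬¬q ∧ r)
= ¬¬¬q
= ¬q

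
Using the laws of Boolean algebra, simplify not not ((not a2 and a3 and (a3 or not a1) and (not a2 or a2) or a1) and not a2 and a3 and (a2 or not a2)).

not not ((not a2 and a3 and (a3 or not a1) and (not a2 or a2) or a1) and not a2 and a3 and (a2 or not a2))
= not not ((not a2 and a3 and (a3 or not a1) or a1) and not a2 and a3 and (a2 or not a2))
= (not a2 and a3 and (a3 or not a1) or a1) and not a2 and a3 and (a2 or not a2)
= (not a2 and a3 and (a3 or not a1) or a1) and not a2 and a3
= (not a2 and a3 or a1) and not a2 and a3
= not a2 and a3

not a2 and a3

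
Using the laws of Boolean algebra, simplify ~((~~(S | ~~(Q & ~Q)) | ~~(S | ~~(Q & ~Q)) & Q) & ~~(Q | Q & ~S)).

~S | ~Q

~((~~(S | ~~(Q & ~Q)) | ~~(S | ~~(Q & ~Q)) & Q) & ~~(Q | Q & ~S))
= ~((~~(S | ~~(Q & ~Q)) | ~~(S | ~~(Q & ~Q)) & Q) & ~~Q)
= ~(~~(S | ~~(Q & ~Q)) & ~~Q)
= ~(~~(S | Q & ~Q) & ~~Q)
= ~(~~S & ~~Q)
= ~S | ~Q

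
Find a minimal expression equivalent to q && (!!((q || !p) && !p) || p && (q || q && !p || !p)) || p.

q && (!!((q || !p) && !p) || p && (q || q && !p || !p)) || p
= q && (!!((q || !p) && !p) || p && (q || !p)) || p   (absorption)
= q && ((q || !p) && !p || p && (q || !p)) || p   (double negation)
= q && (q || !p) || p   (distribution)
= q || p   (absorption)

q || p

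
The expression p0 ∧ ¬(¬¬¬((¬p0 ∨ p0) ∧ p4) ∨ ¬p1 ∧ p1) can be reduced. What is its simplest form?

p0 ∧ ¬(¬¬¬((¬p0 ∨ p0) ∧ p4) ∨ ¬p1 ∧ p1)
= p0 ∧ ¬¬¬¬((¬p0 ∨ p0) ∧ p4)   — complement / identity
= p0 ∧ ¬¬¬¬p4   — complement / identity
= p0 ∧ ¬¬p4   — double negation
= p0 ∧ p4   — double negation

p0 ∧ p4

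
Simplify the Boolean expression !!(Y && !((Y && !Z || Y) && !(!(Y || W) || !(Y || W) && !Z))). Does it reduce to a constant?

false

!!(Y && !((Y && !Z || Y) && !(!(Y || W) || !(Y || W) && !Z)))
= !!(Y && !((Y && !Z || Y) && !!(Y || W)))   — absorption
= !!(Y && !((Y && !Z || Y) && (Y || W)))   — double negation
= !!(Y && !(Y && (Y || W)))   — absorption
= Y && !(Y && (Y || W))   — double negation
= Y && !Y   — absorption
= false   — complement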